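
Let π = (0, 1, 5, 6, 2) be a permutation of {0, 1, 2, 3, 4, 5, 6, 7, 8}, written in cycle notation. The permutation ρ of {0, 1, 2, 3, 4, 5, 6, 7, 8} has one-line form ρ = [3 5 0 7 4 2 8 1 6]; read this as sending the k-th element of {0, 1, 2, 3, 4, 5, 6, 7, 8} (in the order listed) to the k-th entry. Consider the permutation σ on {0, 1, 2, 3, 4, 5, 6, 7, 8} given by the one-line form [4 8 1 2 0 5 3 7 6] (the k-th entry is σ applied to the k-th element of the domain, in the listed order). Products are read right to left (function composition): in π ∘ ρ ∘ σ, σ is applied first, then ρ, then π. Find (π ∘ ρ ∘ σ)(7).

Chase 7: σ(7) = 7; ρ(7) = 1; π(1) = 5. Hence (π ∘ ρ ∘ σ)(7) = 5.

5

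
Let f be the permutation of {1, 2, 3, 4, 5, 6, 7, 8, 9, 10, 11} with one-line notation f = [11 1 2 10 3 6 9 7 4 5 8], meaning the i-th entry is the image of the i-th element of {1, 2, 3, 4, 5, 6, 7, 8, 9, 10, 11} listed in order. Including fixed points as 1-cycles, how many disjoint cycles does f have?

The cycle decomposition is (1, 11, 8, 7, 9, 4, 10, 5, 3, 2)(6), which has 2 cycles (counting 1-cycles).

2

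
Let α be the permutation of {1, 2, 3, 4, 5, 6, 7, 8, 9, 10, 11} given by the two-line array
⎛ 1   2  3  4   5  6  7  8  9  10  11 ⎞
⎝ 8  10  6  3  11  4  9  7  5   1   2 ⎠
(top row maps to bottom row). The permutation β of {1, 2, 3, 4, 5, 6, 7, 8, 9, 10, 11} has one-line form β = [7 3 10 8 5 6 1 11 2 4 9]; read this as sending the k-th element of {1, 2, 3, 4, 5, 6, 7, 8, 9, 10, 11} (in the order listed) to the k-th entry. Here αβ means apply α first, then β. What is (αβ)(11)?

3

(αβ)(11) = β(α(11)). α(11) = 2, then β(2) = 3. So (αβ)(11) = 3.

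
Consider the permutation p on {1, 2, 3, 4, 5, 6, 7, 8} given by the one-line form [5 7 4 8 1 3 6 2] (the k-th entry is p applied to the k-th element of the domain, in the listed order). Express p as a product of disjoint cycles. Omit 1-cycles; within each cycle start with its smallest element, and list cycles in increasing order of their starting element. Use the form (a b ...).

(1 5)(2 7 6 3 4 8)

Start at 1 and follow images: 1 → 5 → 1, giving the cycle (1 5).
Continuing from each remaining unvisited element yields (1 5)(2 7 6 3 4 8).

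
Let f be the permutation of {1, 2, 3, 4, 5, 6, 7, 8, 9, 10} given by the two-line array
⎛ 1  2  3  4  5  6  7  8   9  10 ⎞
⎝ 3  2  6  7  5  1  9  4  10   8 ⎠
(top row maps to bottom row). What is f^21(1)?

Tracing 1 → 3 → … returns to 1 after 3 steps, so 1 lies in a 3-cycle (1, 3, 6).
Since the cycle has length 3, f^21 acts on it the same as f^0 (21 mod 3 = 0).
So f^21(1) = 1.

1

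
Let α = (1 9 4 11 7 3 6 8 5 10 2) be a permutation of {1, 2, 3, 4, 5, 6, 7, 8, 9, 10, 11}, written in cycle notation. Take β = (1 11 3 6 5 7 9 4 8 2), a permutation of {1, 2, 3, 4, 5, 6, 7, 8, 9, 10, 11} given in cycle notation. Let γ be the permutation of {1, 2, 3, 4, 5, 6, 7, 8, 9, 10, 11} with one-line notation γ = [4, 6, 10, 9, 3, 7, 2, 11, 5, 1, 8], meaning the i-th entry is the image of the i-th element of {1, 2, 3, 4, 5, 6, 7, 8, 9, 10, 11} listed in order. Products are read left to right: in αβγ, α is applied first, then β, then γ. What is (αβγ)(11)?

5

(αβγ)(11) = γ(β(α(11))). α(11) = 7, then β(7) = 9, then γ(9) = 5, so the result is 5.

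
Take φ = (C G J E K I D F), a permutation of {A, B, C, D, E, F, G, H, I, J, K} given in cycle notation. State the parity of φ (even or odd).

The cycle lengths are 8, 1, 1, 1.
A cycle is odd iff its length is even; φ has 1 even-length cycle, so sgn(φ) = (−1)^1 and φ is odd.

odd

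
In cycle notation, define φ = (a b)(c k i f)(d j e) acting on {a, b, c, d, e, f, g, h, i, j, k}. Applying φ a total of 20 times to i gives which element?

i lies in the 4-cycle (c k i f).
On a 4-cycle, φ^4 is the identity, so φ^20 = φ^0 there (20 ≡ 0 mod 4).
So φ^20(i) = i.

i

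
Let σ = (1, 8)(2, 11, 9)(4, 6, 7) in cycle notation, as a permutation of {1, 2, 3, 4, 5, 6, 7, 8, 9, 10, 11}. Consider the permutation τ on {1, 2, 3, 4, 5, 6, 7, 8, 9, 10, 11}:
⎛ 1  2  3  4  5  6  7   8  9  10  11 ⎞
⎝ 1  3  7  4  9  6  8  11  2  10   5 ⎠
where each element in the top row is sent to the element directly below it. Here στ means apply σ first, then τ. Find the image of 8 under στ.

(στ)(8) = τ(σ(8)). σ(8) = 1, then τ(1) = 1. So (στ)(8) = 1.

1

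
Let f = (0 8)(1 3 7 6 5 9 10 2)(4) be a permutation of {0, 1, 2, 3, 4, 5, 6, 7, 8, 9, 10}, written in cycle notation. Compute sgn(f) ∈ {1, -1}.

1

The cycle lengths are 8, 2, 1.
A cycle of length ℓ contributes ℓ−1 transpositions, so f is a product of 7 + 1 = 8 transpositions — even.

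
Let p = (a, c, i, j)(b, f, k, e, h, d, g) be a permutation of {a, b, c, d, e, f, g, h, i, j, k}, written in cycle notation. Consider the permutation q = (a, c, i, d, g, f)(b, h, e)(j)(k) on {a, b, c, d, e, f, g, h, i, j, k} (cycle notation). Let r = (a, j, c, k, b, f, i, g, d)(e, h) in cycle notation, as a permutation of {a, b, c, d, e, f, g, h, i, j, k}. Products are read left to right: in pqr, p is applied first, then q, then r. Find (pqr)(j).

k

Apply the permutations in order: p(j) = a, then q(a) = c, then r(c) = k. So (pqr)(j) = k.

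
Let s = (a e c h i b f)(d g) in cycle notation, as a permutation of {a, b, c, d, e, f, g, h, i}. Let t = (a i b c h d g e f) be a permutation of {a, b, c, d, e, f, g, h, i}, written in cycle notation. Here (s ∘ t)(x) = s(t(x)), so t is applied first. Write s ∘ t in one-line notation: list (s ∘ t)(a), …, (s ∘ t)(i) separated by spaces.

b h i d a e c g f

(s ∘ t)(x) = s(t(x)). Computing each image: s(t(a)) = s(i) = b, s(t(b)) = s(c) = h, s(t(c)) = s(h) = i, s(t(d)) = s(g) = d, s(t(e)) = s(f) = a, s(t(f)) = s(a) = e, s(t(g)) = s(e) = c, s(t(h)) = s(d) = g, s(t(i)) = s(b) = f.
Hence s ∘ t = [b h i d a e c g f].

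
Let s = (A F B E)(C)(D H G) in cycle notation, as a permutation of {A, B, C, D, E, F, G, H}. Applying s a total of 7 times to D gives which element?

H

D lies in the 3-cycle (D H G).
Powers repeat with period 3 on this cycle, and 7 mod 3 = 1, so s^7(D) = s^1(D).
Stepping 1 place around the cycle: D → H.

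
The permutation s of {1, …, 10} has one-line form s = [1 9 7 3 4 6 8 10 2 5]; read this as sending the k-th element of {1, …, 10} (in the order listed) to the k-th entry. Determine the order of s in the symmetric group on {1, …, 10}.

The disjoint-cycle form of s has cycle lengths 6, 2, 1, 1.
Since disjoint cycles commute, ord(s) = lcm(6, 2) = 6.

6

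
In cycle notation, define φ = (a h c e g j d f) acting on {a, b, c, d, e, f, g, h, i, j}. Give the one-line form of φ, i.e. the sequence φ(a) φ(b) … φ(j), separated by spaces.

h b e f g a j c i d

Each element maps to the next entry in its cycle (wrapping to the front): a↦h, b↦b, c↦e, d↦f, e↦g, f↦a, g↦j, h↦c, i↦i, j↦d.
Listing these in domain order gives h b e f g a j c i d.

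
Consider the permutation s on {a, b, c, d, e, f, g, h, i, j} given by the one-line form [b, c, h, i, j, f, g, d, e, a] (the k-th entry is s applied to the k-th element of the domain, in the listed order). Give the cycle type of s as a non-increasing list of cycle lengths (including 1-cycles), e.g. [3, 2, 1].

[8, 1, 1]

The disjoint cycles are (a b c h d i e j)(f)(g), with lengths 8, 1, 1 in non-increasing order.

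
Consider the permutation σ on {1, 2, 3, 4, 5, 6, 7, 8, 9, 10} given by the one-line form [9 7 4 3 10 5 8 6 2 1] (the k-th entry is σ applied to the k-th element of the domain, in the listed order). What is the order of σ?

8

The disjoint-cycle form of σ has cycle lengths 8, 2.
The order of σ is the least common multiple of its cycle lengths: lcm(8, 2) = 8.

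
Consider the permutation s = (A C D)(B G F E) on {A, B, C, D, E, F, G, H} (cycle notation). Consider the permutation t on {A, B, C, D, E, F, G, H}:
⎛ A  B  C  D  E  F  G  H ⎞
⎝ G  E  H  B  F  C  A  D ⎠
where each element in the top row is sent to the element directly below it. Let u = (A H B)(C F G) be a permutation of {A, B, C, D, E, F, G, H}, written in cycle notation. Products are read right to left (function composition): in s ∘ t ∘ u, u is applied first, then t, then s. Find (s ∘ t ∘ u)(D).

Chase D: u(D) = D; t(D) = B; s(B) = G. Hence (s ∘ t ∘ u)(D) = G.

G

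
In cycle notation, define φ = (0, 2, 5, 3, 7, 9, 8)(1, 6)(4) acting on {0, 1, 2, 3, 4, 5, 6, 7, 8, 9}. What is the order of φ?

The cycle type of φ is (7, 2, 1).
The order of φ is the least common multiple of its cycle lengths: lcm(7, 2) = 14.

14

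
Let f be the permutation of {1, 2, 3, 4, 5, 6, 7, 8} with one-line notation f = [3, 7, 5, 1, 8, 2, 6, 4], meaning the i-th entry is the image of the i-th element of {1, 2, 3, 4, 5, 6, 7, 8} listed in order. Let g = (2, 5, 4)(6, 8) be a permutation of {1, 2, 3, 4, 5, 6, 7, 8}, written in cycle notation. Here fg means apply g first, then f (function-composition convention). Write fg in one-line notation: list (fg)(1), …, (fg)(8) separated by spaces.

(fg)(x) = f(g(x)). Computing each image: f(g(1)) = f(1) = 3, f(g(2)) = f(5) = 8, f(g(3)) = f(3) = 5, f(g(4)) = f(2) = 7, f(g(5)) = f(4) = 1, f(g(6)) = f(8) = 4, f(g(7)) = f(7) = 6, f(g(8)) = f(6) = 2.
Hence fg = [3 8 5 7 1 4 6 2].

3 8 5 7 1 4 6 2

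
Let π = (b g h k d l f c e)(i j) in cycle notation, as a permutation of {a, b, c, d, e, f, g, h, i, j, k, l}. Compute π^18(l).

l

l lies in the 9-cycle (b g h k d l f c e).
On a 9-cycle, π^9 is the identity, so π^18 = π^0 there (18 ≡ 0 mod 9).
So π^18(l) = l.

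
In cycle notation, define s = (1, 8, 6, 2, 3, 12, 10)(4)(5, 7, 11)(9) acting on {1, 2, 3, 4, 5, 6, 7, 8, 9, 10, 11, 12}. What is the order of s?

The disjoint cycles have lengths 7, 3, 1, 1.
Since disjoint cycles commute, ord(s) = lcm(7, 3) = 21.

21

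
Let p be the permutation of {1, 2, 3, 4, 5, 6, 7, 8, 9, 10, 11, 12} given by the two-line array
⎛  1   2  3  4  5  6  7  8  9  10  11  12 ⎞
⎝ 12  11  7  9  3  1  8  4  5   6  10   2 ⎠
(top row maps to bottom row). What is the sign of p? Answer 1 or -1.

1

In disjoint-cycle form the cycle lengths are 6, 6.
A cycle of length ℓ contributes ℓ−1 transpositions, so p is a product of 5 + 5 = 10 transpositions — even.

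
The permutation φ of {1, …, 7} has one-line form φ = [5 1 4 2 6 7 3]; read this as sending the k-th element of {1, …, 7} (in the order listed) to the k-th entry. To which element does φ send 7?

3

7 is element number 7 of the domain, and entry number 7 of the one-line form is 3, so φ(7) = 3.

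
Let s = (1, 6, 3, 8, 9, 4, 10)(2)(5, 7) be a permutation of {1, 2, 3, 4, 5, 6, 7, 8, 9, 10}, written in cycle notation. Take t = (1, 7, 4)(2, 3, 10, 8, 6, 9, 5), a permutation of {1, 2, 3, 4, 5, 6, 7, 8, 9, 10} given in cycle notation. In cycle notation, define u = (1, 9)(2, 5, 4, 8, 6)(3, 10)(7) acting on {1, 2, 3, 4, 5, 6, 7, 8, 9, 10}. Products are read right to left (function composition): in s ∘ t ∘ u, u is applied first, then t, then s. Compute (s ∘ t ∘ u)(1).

Apply the permutations in order: u(1) = 9, then t(9) = 5, then s(5) = 7. So (s ∘ t ∘ u)(1) = 7.

7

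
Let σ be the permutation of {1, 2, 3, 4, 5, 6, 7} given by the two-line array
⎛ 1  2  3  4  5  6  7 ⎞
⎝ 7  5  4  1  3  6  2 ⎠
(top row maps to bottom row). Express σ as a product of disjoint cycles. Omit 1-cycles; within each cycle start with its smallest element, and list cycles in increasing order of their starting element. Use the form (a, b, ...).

Start at 1 and follow images: 1 → 7 → 2 → 5 → 3 → 4 → 1, giving the cycle (1, 7, 2, 5, 3, 4).
Continuing from each remaining unvisited element yields (1, 7, 2, 5, 3, 4).

(1, 7, 2, 5, 3, 4)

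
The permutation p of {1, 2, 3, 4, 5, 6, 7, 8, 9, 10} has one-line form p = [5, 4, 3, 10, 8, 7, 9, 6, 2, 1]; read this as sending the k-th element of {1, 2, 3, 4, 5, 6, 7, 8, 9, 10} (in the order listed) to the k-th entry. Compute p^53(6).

8

Tracing 6 → 7 → … returns to 6 after 9 steps, so 6 lies in a 9-cycle (1 5 8 6 7 9 2 4 10).
Since the cycle has length 9, p^53 acts on it the same as p^8 (53 mod 9 = 8).
Advancing 8 steps from 6: 6 → 7 → 9 → 2 → 4 → 10 → 1 → 5 → 8.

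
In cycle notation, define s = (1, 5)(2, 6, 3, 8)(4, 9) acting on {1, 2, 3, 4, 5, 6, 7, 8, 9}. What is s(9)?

In the cycle (4, 9), 9 is followed by 4, so s(9) = 4.

4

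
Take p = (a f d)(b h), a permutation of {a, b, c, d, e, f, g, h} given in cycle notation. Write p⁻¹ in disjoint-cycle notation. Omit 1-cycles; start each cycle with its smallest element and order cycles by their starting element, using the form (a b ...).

(a d f)(b h)

Inverting a permutation written in cycle notation just reverses the order within every cycle.
Reversing each cycle of p and rotating so the smallest element leads gives (a d f)(b h).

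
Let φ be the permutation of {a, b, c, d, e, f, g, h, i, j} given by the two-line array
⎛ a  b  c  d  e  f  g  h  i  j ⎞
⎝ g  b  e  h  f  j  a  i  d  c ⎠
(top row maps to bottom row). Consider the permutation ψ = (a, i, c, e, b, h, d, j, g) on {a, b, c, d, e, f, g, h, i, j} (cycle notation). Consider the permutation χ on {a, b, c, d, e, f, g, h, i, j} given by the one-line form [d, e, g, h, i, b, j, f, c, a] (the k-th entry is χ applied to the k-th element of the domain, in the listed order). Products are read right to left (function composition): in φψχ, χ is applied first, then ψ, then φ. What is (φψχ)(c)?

g

Apply the permutations in order: χ(c) = g, then ψ(g) = a, then φ(a) = g. So (φψχ)(c) = g.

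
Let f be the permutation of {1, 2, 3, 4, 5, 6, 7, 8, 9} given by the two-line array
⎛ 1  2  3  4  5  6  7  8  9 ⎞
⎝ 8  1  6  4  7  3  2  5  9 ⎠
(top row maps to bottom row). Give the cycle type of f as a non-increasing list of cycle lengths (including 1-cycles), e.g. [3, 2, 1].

[5, 2, 1, 1]

The disjoint cycles are (1 8 5 7 2)(3 6)(4)(9), with lengths 5, 2, 1, 1 in non-increasing order.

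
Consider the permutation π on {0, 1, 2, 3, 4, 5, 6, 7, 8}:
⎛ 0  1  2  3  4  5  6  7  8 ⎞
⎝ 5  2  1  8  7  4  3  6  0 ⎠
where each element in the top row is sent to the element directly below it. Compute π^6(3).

6

Tracing 3 → 8 → … returns to 3 after 7 steps, so 3 lies in a 7-cycle (0, 5, 4, 7, 6, 3, 8).
Stepping 6 places around the cycle: 3 → 8 → 0 → 5 → 4 → 7 → 6.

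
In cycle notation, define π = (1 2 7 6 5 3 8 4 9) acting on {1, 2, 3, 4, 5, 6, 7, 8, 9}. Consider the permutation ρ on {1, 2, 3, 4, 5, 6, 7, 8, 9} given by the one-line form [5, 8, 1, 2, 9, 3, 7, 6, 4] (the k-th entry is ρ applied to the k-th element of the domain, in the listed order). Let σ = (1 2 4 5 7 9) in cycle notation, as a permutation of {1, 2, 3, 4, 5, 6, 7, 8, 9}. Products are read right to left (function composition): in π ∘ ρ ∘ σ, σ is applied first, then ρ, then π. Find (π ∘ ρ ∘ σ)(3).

2

(π ∘ ρ ∘ σ)(3) = π(ρ(σ(3))). σ(3) = 3, then ρ(3) = 1, then π(1) = 2, so the result is 2.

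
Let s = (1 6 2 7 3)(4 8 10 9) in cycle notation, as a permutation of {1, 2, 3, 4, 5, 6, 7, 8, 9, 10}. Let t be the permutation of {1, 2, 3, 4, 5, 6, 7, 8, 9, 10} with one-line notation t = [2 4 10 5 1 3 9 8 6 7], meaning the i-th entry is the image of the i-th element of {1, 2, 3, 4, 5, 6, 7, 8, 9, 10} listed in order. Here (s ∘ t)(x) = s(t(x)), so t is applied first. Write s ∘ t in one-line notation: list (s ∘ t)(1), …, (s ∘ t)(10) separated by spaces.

For each element, apply t then s: 1 → 2 → 7; 2 → 4 → 8; 3 → 10 → 9; 4 → 5 → 5; 5 → 1 → 6; 6 → 3 → 1; 7 → 9 → 4; 8 → 8 → 10; 9 → 6 → 2; 10 → 7 → 3.
Collecting the images, s ∘ t = [7 8 9 5 6 1 4 10 2 3].

7 8 9 5 6 1 4 10 2 3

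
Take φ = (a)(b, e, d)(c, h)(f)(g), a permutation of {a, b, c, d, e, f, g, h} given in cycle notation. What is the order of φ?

6

The cycle type of φ is (3, 2, 1, 1, 1).
The order of φ is the least common multiple of its cycle lengths: lcm(3, 2) = 6.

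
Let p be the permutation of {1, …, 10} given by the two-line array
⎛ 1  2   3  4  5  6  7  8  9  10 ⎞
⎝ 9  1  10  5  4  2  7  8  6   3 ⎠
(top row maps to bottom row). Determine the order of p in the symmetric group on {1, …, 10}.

4

Decomposing into disjoint cycles gives cycle lengths 4, 2, 2, 1, 1.
The order of p is the least common multiple of its cycle lengths: lcm(4, 2, 2) = 4.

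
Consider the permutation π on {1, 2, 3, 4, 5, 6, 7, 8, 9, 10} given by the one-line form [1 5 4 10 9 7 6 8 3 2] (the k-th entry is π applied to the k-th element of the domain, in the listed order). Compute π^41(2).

10

Tracing 2 → 5 → … returns to 2 after 6 steps, so 2 lies in a 6-cycle (2 5 9 3 4 10).
Powers repeat with period 6 on this cycle, and 41 mod 6 = 5, so π^41(2) = π^5(2).
Stepping 5 places around the cycle: 2 → 5 → 9 → 3 → 4 → 10.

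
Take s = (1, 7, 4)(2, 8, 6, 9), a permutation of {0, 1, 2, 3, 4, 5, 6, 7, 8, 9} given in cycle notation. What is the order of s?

The disjoint cycles have lengths 4, 3, 1, 1, 1.
The order of s is the least common multiple of its cycle lengths: lcm(4, 3) = 12.

12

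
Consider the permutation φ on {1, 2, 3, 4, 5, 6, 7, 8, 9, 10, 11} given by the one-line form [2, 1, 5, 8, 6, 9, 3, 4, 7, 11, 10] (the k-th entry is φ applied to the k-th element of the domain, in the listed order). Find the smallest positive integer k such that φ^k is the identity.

Writing φ as disjoint cycles, the cycle lengths are 5, 2, 2, 2.
The order of φ is the least common multiple of its cycle lengths: lcm(5, 2, 2, 2) = 10.

10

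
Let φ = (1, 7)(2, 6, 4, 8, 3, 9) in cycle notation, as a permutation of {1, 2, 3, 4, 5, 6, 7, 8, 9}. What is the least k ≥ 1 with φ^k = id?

6

The cycle type of φ is (6, 2, 1).
The order is lcm(6, 2) = 6.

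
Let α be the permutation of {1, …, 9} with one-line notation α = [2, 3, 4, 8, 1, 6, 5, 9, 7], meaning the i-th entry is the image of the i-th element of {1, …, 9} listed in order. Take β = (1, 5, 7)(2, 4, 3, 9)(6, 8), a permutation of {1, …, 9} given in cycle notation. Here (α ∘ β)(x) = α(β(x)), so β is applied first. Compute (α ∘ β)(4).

4

β(4) = 3, then α(3) = 4; composing gives (α ∘ β)(4) = 4.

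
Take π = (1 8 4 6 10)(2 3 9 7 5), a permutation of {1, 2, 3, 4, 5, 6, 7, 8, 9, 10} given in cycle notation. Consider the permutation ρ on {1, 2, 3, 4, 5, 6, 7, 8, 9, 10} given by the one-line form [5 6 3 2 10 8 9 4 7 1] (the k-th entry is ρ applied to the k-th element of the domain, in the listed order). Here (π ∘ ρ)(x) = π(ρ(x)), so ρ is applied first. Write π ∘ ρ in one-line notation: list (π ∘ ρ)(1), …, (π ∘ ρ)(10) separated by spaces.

2 10 9 3 1 4 7 6 5 8

(π ∘ ρ)(x) = π(ρ(x)). Computing each image: π(ρ(1)) = π(5) = 2, π(ρ(2)) = π(6) = 10, π(ρ(3)) = π(3) = 9, π(ρ(4)) = π(2) = 3, π(ρ(5)) = π(10) = 1, π(ρ(6)) = π(8) = 4, π(ρ(7)) = π(9) = 7, π(ρ(8)) = π(4) = 6, π(ρ(9)) = π(7) = 5, π(ρ(10)) = π(1) = 8.
Hence π ∘ ρ = [2 10 9 3 1 4 7 6 5 8].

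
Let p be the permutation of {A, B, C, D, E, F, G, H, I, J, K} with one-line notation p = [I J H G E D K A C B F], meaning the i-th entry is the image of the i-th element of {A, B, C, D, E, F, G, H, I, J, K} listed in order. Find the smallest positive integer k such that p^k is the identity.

Writing p as disjoint cycles, the cycle lengths are 4, 4, 2, 1.
Since disjoint cycles commute, ord(p) = lcm(4, 4, 2) = 4.

4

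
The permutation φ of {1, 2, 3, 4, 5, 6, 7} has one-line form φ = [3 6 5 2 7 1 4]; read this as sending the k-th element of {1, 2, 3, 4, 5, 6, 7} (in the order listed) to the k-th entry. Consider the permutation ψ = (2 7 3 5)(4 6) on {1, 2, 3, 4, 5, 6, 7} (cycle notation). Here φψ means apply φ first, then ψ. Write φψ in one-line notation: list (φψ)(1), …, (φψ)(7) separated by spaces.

5 4 2 7 3 1 6

For each element, apply φ then ψ: 1 → 3 → 5; 2 → 6 → 4; 3 → 5 → 2; 4 → 2 → 7; 5 → 7 → 3; 6 → 1 → 1; 7 → 4 → 6.
So φψ in one-line form is 5 4 2 7 3 1 6.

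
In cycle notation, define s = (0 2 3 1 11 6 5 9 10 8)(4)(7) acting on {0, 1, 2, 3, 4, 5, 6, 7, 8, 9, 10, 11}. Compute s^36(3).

3 lies in the 10-cycle (0 2 3 1 11 6 5 9 10 8).
Powers repeat with period 10 on this cycle, and 36 mod 10 = 6, so s^36(3) = s^6(3).
Stepping 6 places around the cycle: 3 → 1 → 11 → 6 → 5 → 9 → 10.

10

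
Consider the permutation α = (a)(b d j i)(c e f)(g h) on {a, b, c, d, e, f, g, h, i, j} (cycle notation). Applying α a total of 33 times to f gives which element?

f lies in the 3-cycle (c e f).
On a 3-cycle, α^3 is the identity, so α^33 = α^0 there (33 ≡ 0 mod 3).
So α^33(f) = f.

f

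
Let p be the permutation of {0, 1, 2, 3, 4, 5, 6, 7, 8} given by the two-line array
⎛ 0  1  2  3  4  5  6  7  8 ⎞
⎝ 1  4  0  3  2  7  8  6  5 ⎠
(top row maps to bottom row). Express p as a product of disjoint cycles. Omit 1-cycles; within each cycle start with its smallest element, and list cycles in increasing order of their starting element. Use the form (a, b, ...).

From 0: 0 → 1 → 4 → 2 → 0, closing the cycle (0, 1, 4, 2).
Repeating from the next unused element and collecting all non-trivial cycles gives (0, 1, 4, 2)(5, 7, 6, 8).

(0, 1, 4, 2)(5, 7, 6, 8)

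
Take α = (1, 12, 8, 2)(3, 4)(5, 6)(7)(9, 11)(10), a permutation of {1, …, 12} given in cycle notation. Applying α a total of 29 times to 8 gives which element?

2

8 lies in the 4-cycle (1, 12, 8, 2).
On a 4-cycle, α^4 is the identity, so α^29 = α^1 there (29 ≡ 1 mod 4).
Stepping 1 place around the cycle: 8 → 2.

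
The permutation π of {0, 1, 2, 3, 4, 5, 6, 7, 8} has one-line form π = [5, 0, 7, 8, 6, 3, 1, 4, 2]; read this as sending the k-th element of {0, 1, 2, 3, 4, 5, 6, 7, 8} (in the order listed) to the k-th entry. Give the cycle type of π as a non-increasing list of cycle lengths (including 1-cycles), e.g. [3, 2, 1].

The disjoint cycles are (0 5 3 8 2 7 4 6 1), with lengths 9 in non-increasing order.

[9]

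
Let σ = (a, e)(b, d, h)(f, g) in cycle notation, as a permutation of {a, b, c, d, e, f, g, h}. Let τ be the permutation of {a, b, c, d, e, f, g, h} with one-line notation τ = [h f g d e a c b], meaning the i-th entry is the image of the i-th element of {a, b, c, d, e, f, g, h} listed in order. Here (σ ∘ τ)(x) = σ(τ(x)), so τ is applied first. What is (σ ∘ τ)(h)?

τ(h) = b, then σ(b) = d; composing gives (σ ∘ τ)(h) = d.

d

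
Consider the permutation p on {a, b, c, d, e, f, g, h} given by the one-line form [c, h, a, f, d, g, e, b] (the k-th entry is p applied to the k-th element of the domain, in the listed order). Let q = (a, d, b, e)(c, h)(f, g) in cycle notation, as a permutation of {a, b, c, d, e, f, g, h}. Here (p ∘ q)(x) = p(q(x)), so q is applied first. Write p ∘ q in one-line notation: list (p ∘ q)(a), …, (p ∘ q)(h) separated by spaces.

f d b h c e g a

Chase each element through q then p: a → d → f; b → e → d; c → h → b; d → b → h; e → a → c; f → g → e; g → f → g; h → c → a.
So p ∘ q in one-line form is f d b h c e g a.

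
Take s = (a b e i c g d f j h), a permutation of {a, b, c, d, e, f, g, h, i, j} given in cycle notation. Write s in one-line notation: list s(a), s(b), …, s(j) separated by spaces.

b e g f i j d a c h

Reading each image from the cycles: a→b, b→e, c→g, d→f, e→i, f→j, g→d, h→a, i→c, j→h.
Listing these in domain order gives b e g f i j d a c h.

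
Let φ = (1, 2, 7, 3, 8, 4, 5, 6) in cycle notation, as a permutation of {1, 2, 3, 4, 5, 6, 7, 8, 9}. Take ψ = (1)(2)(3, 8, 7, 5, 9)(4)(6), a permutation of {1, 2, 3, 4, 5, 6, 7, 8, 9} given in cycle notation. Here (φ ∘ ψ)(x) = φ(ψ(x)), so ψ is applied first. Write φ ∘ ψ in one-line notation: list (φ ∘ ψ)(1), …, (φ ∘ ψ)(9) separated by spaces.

For each element, apply ψ then φ: 1 → 1 → 2; 2 → 2 → 7; 3 → 8 → 4; 4 → 4 → 5; 5 → 9 → 9; 6 → 6 → 1; 7 → 5 → 6; 8 → 7 → 3; 9 → 3 → 8.
So φ ∘ ψ in one-line form is 2 7 4 5 9 1 6 3 8.

2 7 4 5 9 1 6 3 8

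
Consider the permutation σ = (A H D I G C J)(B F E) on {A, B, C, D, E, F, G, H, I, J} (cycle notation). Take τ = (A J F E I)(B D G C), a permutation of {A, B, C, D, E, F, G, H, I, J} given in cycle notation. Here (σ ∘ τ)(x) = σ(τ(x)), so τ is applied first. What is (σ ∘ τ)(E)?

(σ ∘ τ)(E) = σ(τ(E)). τ(E) = I, then σ(I) = G. So (σ ∘ τ)(E) = G.

G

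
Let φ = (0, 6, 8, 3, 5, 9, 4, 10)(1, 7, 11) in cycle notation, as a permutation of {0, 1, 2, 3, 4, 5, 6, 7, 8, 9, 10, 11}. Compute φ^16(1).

7

1 lies in the 3-cycle (1, 7, 11).
Powers repeat with period 3 on this cycle, and 16 mod 3 = 1, so φ^16(1) = φ^1(1).
Stepping 1 place around the cycle: 1 → 7.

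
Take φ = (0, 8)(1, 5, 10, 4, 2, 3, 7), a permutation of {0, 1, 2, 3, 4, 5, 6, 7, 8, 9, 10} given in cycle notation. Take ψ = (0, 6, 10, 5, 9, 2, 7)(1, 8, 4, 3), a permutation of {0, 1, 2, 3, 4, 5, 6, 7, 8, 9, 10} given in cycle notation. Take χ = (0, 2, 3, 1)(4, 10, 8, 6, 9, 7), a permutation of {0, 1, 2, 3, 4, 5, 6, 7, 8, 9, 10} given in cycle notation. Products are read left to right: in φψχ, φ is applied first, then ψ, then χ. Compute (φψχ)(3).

Apply the permutations in order: φ(3) = 7, then ψ(7) = 0, then χ(0) = 2. So (φψχ)(3) = 2.

2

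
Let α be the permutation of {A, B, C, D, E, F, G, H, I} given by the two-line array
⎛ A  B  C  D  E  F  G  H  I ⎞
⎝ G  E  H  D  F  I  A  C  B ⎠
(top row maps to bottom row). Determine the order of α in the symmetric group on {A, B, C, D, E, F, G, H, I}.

4

Writing α as disjoint cycles, the cycle lengths are 4, 2, 2, 1.
The order of α is the least common multiple of its cycle lengths: lcm(4, 2, 2) = 4.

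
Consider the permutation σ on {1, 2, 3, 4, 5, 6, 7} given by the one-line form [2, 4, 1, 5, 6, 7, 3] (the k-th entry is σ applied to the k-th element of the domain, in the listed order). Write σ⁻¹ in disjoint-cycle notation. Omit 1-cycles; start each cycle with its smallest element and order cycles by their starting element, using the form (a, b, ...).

First write σ in disjoint cycles: (1, 2, 4, 5, 6, 7, 3).
Reversing each cycle (and rotating so the smallest element leads) gives σ⁻¹ = (1, 3, 7, 6, 5, 4, 2).

(1, 3, 7, 6, 5, 4, 2)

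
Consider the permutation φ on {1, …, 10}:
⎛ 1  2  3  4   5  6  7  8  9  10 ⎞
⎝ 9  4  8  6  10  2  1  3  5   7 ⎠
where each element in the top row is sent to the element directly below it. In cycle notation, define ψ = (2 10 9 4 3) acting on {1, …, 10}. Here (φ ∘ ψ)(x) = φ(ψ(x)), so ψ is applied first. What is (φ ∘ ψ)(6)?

2

(φ ∘ ψ)(6) = φ(ψ(6)). ψ(6) = 6, then φ(6) = 2. So (φ ∘ ψ)(6) = 2.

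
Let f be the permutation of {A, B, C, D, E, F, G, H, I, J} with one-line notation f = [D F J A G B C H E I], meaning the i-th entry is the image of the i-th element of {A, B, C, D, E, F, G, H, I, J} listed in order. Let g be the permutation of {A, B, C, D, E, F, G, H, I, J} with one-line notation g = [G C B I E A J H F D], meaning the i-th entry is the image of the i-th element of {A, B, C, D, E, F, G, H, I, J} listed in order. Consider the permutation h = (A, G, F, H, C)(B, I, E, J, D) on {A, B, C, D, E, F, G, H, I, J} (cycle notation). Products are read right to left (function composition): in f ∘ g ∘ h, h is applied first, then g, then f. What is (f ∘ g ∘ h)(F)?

H

Apply the permutations in order: h(F) = H, then g(H) = H, then f(H) = H. So (f ∘ g ∘ h)(F) = H.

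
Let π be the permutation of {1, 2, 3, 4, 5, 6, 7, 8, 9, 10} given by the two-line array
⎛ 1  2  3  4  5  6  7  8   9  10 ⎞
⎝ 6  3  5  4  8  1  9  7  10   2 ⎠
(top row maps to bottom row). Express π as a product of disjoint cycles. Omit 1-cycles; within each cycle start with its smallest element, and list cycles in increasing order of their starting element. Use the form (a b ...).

(1 6)(2 3 5 8 7 9 10)

Iterating π from 1 gives 1 → 6 → 1; that is the 2-cycle (1 6).
Continuing from each remaining unvisited element yields (1 6)(2 3 5 8 7 9 10).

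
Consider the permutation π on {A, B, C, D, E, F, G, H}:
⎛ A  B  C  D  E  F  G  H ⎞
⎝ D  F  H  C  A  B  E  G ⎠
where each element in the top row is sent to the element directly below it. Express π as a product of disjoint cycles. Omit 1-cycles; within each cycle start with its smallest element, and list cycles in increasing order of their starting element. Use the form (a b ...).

(A D C H G E)(B F)

Start at A and follow images: A → D → C → H → G → E → A, giving the cycle (A D C H G E).
Continuing from each remaining unvisited element yields (A D C H G E)(B F).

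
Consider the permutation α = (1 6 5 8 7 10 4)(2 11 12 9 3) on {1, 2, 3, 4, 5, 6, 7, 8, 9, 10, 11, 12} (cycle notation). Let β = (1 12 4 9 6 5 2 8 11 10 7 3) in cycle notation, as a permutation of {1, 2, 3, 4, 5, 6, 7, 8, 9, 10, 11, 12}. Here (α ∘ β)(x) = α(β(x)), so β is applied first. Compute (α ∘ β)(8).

12

(α ∘ β)(8) = α(β(8)). β(8) = 11, then α(11) = 12. So (α ∘ β)(8) = 12.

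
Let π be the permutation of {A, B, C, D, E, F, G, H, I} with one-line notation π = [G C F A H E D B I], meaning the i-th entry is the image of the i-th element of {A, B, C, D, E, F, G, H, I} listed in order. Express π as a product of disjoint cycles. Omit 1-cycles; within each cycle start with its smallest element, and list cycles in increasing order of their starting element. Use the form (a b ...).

(A G D)(B C F E H)

Start at A and follow images: A → G → D → A, giving the cycle (A G D).
Continuing from each remaining unvisited element yields (A G D)(B C F E H).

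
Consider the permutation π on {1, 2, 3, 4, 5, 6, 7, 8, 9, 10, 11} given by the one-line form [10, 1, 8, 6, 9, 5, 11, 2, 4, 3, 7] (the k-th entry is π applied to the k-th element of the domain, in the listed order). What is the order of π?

20

The disjoint-cycle form of π has cycle lengths 5, 4, 2.
Since disjoint cycles commute, ord(π) = lcm(5, 4, 2) = 20.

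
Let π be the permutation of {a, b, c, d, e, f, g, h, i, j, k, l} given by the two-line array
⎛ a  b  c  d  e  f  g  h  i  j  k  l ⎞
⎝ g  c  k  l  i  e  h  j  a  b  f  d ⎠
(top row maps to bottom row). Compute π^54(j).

Tracing j → b → … returns to j after 10 steps, so j lies in a 10-cycle (a g h j b c k f e i).
Since the cycle has length 10, π^54 acts on it the same as π^4 (54 mod 10 = 4).
Advancing 4 steps from j: j → b → c → k → f.

f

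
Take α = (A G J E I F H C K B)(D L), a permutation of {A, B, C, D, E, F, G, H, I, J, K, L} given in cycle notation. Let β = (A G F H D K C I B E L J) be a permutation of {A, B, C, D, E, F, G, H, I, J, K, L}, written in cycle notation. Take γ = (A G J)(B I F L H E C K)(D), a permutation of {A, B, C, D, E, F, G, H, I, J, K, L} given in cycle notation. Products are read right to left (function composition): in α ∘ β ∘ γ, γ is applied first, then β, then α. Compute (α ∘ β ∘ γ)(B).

Chase B: γ(B) = I; β(I) = B; α(B) = A. Hence (α ∘ β ∘ γ)(B) = A.

A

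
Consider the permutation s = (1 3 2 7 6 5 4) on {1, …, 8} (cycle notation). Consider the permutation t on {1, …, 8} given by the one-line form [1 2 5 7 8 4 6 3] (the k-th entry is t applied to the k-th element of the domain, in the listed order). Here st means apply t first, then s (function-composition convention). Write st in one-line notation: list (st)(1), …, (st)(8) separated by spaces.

(st)(x) = s(t(x)). Computing each image: s(t(1)) = s(1) = 3, s(t(2)) = s(2) = 7, s(t(3)) = s(5) = 4, s(t(4)) = s(7) = 6, s(t(5)) = s(8) = 8, s(t(6)) = s(4) = 1, s(t(7)) = s(6) = 5, s(t(8)) = s(3) = 2.
Hence st = [3 7 4 6 8 1 5 2].

3 7 4 6 8 1 5 2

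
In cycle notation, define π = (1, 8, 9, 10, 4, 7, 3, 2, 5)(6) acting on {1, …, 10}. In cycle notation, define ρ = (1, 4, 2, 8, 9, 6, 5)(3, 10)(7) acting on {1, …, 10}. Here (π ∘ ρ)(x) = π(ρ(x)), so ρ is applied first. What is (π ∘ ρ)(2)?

(π ∘ ρ)(2) = π(ρ(2)). ρ(2) = 8, then π(8) = 9. So (π ∘ ρ)(2) = 9.

9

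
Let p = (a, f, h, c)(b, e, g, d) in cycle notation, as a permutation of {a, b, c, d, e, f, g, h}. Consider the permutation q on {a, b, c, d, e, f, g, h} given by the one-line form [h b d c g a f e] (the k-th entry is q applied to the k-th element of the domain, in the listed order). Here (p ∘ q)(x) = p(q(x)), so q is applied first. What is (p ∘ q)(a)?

q(a) = h, then p(h) = c; composing gives (p ∘ q)(a) = c.

c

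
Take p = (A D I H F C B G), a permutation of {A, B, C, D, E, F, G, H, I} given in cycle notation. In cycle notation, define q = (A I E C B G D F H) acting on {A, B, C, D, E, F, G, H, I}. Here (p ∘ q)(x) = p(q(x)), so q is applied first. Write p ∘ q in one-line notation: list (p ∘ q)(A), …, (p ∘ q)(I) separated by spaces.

H A G C B F I D E

(p ∘ q)(x) = p(q(x)). Computing each image: p(q(A)) = p(I) = H, p(q(B)) = p(G) = A, p(q(C)) = p(B) = G, p(q(D)) = p(F) = C, p(q(E)) = p(C) = B, p(q(F)) = p(H) = F, p(q(G)) = p(D) = I, p(q(H)) = p(A) = D, p(q(I)) = p(E) = E.
Hence p ∘ q = [H A G C B F I D E].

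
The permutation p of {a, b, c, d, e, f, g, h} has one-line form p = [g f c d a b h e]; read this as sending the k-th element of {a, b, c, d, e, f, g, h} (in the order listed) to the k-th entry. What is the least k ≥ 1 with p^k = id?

Decomposing into disjoint cycles gives cycle lengths 4, 2, 1, 1.
The order of p is the least common multiple of its cycle lengths: lcm(4, 2) = 4.

4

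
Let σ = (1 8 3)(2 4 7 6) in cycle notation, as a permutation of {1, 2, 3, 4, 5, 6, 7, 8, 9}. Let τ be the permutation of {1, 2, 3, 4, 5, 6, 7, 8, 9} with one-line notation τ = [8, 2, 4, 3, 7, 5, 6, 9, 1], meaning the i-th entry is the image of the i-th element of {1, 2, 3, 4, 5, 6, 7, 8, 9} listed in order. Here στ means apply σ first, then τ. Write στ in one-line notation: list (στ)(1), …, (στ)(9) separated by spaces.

(στ)(x) = τ(σ(x)). Computing each image: τ(σ(1)) = τ(8) = 9, τ(σ(2)) = τ(4) = 3, τ(σ(3)) = τ(1) = 8, τ(σ(4)) = τ(7) = 6, τ(σ(5)) = τ(5) = 7, τ(σ(6)) = τ(2) = 2, τ(σ(7)) = τ(6) = 5, τ(σ(8)) = τ(3) = 4, τ(σ(9)) = τ(9) = 1.
Hence στ = [9 3 8 6 7 2 5 4 1].

9 3 8 6 7 2 5 4 1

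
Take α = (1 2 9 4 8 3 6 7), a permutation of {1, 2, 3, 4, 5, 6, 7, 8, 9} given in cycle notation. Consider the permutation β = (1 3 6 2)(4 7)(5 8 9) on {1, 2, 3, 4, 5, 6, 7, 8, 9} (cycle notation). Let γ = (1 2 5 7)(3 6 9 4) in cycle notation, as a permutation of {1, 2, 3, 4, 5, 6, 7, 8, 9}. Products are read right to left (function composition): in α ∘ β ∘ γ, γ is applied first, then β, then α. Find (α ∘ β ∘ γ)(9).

Chase 9: γ(9) = 4; β(4) = 7; α(7) = 1. Hence (α ∘ β ∘ γ)(9) = 1.

1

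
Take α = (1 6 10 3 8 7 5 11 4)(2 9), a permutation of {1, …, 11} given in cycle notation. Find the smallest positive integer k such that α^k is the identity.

The disjoint cycles have lengths 9, 2.
The order is lcm(9, 2) = 18.

18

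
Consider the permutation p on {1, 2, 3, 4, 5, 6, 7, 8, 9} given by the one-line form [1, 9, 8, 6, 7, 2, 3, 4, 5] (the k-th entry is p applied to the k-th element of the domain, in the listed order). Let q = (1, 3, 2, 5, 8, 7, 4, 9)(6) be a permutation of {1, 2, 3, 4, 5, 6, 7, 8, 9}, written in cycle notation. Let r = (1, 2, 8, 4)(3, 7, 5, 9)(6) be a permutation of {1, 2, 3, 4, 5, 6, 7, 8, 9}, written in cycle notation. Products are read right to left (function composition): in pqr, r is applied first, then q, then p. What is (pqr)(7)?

Chase 7: r(7) = 5; q(5) = 8; p(8) = 4. Hence (pqr)(7) = 4.

4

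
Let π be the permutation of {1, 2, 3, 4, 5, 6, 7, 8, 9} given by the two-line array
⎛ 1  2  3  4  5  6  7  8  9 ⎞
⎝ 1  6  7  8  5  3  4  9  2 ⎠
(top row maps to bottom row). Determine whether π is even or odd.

even

In disjoint-cycle form the cycle lengths are 7, 1, 1.
A cycle is odd iff its length is even; π has 0 even-length cycles, so sgn(π) = (−1)^0 and π is even.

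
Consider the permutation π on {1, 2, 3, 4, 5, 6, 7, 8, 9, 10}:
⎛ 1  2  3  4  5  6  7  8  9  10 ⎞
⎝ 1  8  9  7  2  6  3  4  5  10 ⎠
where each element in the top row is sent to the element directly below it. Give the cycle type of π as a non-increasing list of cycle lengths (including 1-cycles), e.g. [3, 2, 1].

The disjoint cycles are (1)(2 8 4 7 3 9 5)(6)(10), with lengths 7, 1, 1, 1 in non-increasing order.

[7, 1, 1, 1]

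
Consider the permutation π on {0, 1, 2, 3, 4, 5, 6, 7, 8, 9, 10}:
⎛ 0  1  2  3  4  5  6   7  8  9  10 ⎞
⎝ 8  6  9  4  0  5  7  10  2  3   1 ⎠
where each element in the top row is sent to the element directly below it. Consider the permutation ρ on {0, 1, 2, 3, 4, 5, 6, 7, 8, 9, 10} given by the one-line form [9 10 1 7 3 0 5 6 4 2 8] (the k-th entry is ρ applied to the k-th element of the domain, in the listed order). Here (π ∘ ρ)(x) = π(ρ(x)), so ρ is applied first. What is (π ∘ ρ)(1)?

1

(π ∘ ρ)(1) = π(ρ(1)). ρ(1) = 10, then π(10) = 1. So (π ∘ ρ)(1) = 1.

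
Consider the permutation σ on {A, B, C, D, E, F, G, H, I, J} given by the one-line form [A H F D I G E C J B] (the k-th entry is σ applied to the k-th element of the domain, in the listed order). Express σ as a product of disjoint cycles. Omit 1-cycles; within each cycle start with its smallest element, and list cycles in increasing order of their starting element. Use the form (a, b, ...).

From B: B → H → C → F → G → E → I → J → B, closing the cycle (B, H, C, F, G, E, I, J).
Repeating from the next unused element and collecting all non-trivial cycles gives (B, H, C, F, G, E, I, J).

(B, H, C, F, G, E, I, J)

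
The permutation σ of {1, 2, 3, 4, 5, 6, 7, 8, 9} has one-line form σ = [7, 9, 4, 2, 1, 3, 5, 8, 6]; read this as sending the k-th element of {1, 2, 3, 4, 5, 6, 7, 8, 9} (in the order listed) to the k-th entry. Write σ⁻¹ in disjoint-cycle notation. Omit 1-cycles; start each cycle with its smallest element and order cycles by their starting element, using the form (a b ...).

The cycle decomposition of σ is (1 7 5)(2 9 6 3 4).
The inverse reverses every cycle; in canonical form, σ⁻¹ = (1 5 7)(2 4 3 6 9).

(1 5 7)(2 4 3 6 9)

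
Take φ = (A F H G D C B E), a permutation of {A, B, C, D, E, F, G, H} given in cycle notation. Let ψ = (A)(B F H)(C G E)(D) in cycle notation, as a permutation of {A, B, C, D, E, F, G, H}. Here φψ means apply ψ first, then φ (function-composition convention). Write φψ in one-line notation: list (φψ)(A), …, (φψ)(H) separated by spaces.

For each element, apply ψ then φ: A → A → F; B → F → H; C → G → D; D → D → C; E → C → B; F → H → G; G → E → A; H → B → E.
So φψ in one-line form is F H D C B G A E.

F H D C B G A E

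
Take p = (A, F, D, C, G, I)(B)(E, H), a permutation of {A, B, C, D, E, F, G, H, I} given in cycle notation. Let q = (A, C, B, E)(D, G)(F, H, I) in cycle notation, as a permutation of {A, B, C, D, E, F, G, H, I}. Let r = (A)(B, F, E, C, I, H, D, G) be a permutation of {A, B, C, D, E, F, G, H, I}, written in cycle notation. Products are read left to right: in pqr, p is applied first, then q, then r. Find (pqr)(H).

A

Apply the permutations in order: p(H) = E, then q(E) = A, then r(A) = A. So (pqr)(H) = A.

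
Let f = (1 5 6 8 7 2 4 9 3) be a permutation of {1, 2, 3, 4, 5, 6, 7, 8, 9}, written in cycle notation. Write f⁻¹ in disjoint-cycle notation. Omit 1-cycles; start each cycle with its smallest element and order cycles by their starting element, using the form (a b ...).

(1 3 9 4 2 7 8 6 5)

If f sends a → b within a cycle, f⁻¹ sends b → a; equivalently, reverse each cycle.
After reversing and putting each cycle's least element first, f⁻¹ = (1 3 9 4 2 7 8 6 5).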